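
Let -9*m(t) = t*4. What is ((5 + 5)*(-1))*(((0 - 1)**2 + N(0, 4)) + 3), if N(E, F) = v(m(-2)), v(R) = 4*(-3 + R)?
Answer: 400/9 ≈ 44.444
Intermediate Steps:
m(t) = -4*t/9 (m(t) = -t*4/9 = -4*t/9)
v(R) = -12 + 4*R
N(E, F) = -76/9 (N(E, F) = -12 + 4*(-4/9*(-2)) = -12 + 4*(8/9) = -12 + 32/9 = -76/9)
((5 + 5)*(-1))*(((0 - 1)**2 + N(0, 4)) + 3) = ((5 + 5)*(-1))*(((0 - 1)**2 - 76/9) + 3) = (10*(-1))*(((-1)**2 - 76/9) + 3) = -10*((1 - 76/9) + 3) = -10*(-67/9 + 3) = -10*(-40/9) = 400/9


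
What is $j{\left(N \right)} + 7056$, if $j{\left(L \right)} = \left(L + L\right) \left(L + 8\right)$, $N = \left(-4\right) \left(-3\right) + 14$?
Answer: $8824$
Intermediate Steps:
$N = 26$ ($N = 12 + 14 = 26$)
$j{\left(L \right)} = 2 L \left(8 + L\right)$
$j{\left(N \right)} + 7056 = 2 \cdot 26 \left(8 + 26\right) + 7056 = 2 \cdot 26 \cdot 34 + 7056 = 1768 + 7056 = 8824$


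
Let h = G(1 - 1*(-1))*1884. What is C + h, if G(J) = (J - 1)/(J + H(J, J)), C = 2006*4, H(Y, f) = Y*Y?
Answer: 8338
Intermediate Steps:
H(Y, f) = Y²
C = 8024
G(J) = (-1 + J)/(J + J²) (G(J) = (J - 1)/(J + J²) = (-1 + J)/(J + J²))
h = 314 (h = ((-1 + (1 - 1*(-1)))/((1 - 1*(-1))*(1 + (1 - 1*(-1)))))*1884 = ((-1 + (1 + 1))/((1 + 1)*(1 + (1 + 1))))*1884 = ((-1 + 2)/(2*(1 + 2)))*1884 = ((½)*1/3)*1884 = ((½)*(⅓)*1)*1884 = (⅙)*1884 = 314)
C + h = 8024 + 314 = 8338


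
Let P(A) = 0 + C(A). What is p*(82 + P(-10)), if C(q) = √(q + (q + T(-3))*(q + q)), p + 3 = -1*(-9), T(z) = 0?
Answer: 492 + 6*√190 ≈ 574.70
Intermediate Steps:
p = 6 (p = -3 - 1*(-9) = -3 + 9 = 6)
C(q) = √(q + 2*q²) (C(q) = √(q + (q + 0)*(q + q)) = √(q + q*(2*q)) = √(q + 2*q²))
P(A) = √(A*(1 + 2*A)) (P(A) = 0 + √(A*(1 + 2*A)) = √(A*(1 + 2*A)))
p*(82 + P(-10)) = 6*(82 + √(-10*(1 + 2*(-10)))) = 6*(82 + √(-10*(1 - 20))) = 6*(82 + √(-10*(-19))) = 6*(82 + √190) = 492 + 6*√190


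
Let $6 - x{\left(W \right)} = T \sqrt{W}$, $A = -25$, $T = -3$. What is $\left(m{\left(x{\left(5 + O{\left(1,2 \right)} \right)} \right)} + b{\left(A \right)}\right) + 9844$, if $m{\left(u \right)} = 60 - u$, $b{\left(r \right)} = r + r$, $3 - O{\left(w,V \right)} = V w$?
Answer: $9848 - 3 \sqrt{6} \approx 9840.7$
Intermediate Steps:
$O{\left(w,V \right)} = 3 - V w$
$b{\left(r \right)} = 2 r$
$x{\left(W \right)} = 6 + 3 \sqrt{W}$ ($x{\left(W \right)} = 6 - - 3 \sqrt{W} = 6 + 3 \sqrt{W}$)
$\left(m{\left(x{\left(5 + O{\left(1,2 \right)} \right)} \right)} + b{\left(A \right)}\right) + 9844 = \left(\left(60 - \left(6 + 3 \sqrt{5 + \left(3 - 2 \cdot 1\right)}\right)\right) + 2 \left(-25\right)\right) + 9844 = \left(\left(60 - \left(6 + 3 \sqrt{5 + \left(3 - 2\right)}\right)\right) - 50\right) + 9844 = \left(\left(60 - \left(6 + 3 \sqrt{5 + 1}\right)\right) - 50\right) + 9844 = \left(\left(60 - \left(6 + 3 \sqrt{6}\right)\right) - 50\right) + 9844 = \left(\left(54 - 3 \sqrt{6}\right) - 50\right) + 9844 = \left(4 - 3 \sqrt{6}\right) + 9844 = 9848 - 3 \sqrt{6}$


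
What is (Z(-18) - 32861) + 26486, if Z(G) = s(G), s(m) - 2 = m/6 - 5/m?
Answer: -114763/18 ≈ -6375.7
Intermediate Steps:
s(m) = 2 - 5/m + m/6 (s(m) = 2 + (m/6 - 5/m) = 2 + (-5/m + m/6) = 2 - 5/m + m/6)
Z(G) = 2 - 5/G + G/6
(Z(-18) - 32861) + 26486 = ((2 - 5/(-18) + (⅙)*(-18)) - 32861) + 26486 = ((2 - 5*(-1/18) - 3) - 32861) + 26486 = ((2 + 5/18 - 3) - 32861) + 26486 = (-13/18 - 32861) + 26486 = -591511/18 + 26486 = -114763/18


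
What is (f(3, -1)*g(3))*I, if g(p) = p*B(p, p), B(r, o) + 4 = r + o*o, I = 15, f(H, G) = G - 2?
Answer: -1080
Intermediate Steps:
f(H, G) = -2 + G
B(r, o) = -4 + r + o² (B(r, o) = -4 + (r + o*o) = -4 + (r + o²) = -4 + r + o²)
g(p) = p*(-4 + p + p²)
(f(3, -1)*g(3))*I = ((-2 - 1)*(3*(-4 + 3 + 3²)))*15 = -9*(-4 + 3 + 9)*15 = -9*8*15 = -3*24*15 = -72*15 = -1080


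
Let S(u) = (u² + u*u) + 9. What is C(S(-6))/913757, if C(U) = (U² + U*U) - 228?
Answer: 12894/913757 ≈ 0.014111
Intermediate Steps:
S(u) = 9 + 2*u² (S(u) = (u² + u²) + 9 = 2*u² + 9 = 9 + 2*u²)
C(U) = -228 + 2*U² (C(U) = (U² + U²) - 228 = 2*U² - 228 = -228 + 2*U²)
C(S(-6))/913757 = (-228 + 2*(9 + 2*(-6)²)²)/913757 = (-228 + 2*(9 + 2*36)²)*(1/913757) = (-228 + 2*(9 + 72)²)*(1/913757) = (-228 + 2*81²)*(1/913757) = (-228 + 2*6561)*(1/913757) = (-228 + 13122)*(1/913757) = 12894*(1/913757) = 12894/913757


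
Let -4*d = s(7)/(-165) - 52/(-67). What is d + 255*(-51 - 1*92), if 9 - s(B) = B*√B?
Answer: -537496759/14740 - 7*√7/660 ≈ -36465.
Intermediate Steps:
s(B) = 9 - B^(3/2) (s(B) = 9 - B*√B = 9 - B^(3/2))
d = -2659/14740 - 7*√7/660 (d = -((9 - 7^(3/2))/(-165) - 52/(-67))/4 = -((9 - 7*√7)*(-1/165) - 52*(-1/67))/4 = -((9 - 7*√7)*(-1/165) + 52/67)/4 = -((-3/55 + 7*√7/165) + 52/67)/4 = -(2659/3685 + 7*√7/165)/4 = -2659/14740 - 7*√7/660 ≈ -0.20845)
d + 255*(-51 - 1*92) = (-2659/14740 - 7*√7/660) + 255*(-51 - 1*92) = (-2659/14740 - 7*√7/660) + 255*(-51 - 92) = (-2659/14740 - 7*√7/660) + 255*(-143) = (-2659/14740 - 7*√7/660) - 36465 = -537496759/14740 - 7*√7/660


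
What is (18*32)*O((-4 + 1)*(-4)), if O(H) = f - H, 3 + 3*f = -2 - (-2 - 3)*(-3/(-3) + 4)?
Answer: -3072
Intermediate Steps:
f = 20/3 (f = -1 + (-2 - (-2 - 3)*(-3/(-3) + 4))/3 = -1 + (-2 - (-5)*(-3*(-⅓) + 4))/3 = -1 + (-2 - (-5)*(1 + 4))/3 = -1 + (-2 - (-5)*5)/3 = -1 + (-2 - 1*(-25))/3 = -1 + (-2 + 25)/3 = -1 + (⅓)*23 = -1 + 23/3 = 20/3 ≈ 6.6667)
O(H) = 20/3 - H
(18*32)*O((-4 + 1)*(-4)) = (18*32)*(20/3 - (-4 + 1)*(-4)) = 576*(20/3 - (-3)*(-4)) = 576*(20/3 - 1*12) = 576*(20/3 - 12) = 576*(-16/3) = -3072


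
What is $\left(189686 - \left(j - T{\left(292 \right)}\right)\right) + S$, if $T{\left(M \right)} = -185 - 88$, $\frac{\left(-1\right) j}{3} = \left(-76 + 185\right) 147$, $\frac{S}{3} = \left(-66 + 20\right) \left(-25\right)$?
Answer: $240932$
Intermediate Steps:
$S = 3450$ ($S = 3 \left(-66 + 20\right) \left(-25\right) = 3 \left(\left(-46\right) \left(-25\right)\right) = 3 \cdot 1150 = 3450$)
$j = -48069$ ($j = - 3 \left(-76 + 185\right) 147 = - 3 \cdot 109 \cdot 147 = \left(-3\right) 16023 = -48069$)
$T{\left(M \right)} = -273$ ($T{\left(M \right)} = -185 - 88 = -273$)
$\left(189686 - \left(j - T{\left(292 \right)}\right)\right) + S = \left(189686 - -47796\right) + 3450 = \left(189686 + \left(-273 + 48069\right)\right) + 3450 = \left(189686 + 47796\right) + 3450 = 237482 + 3450 = 240932$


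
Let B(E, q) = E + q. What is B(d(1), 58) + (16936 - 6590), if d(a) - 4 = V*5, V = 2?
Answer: 10418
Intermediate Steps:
d(a) = 14 (d(a) = 4 + 2*5 = 4 + 10 = 14)
B(d(1), 58) + (16936 - 6590) = (14 + 58) + (16936 - 6590) = 72 + 10346 = 10418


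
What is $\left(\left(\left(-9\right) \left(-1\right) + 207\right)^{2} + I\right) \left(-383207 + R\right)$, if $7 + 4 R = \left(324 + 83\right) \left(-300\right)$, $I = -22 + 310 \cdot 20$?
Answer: $- \frac{43718417895}{2} \approx -2.1859 \cdot 10^{10}$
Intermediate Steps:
$I = 6178$ ($I = -22 + 6200 = 6178$)
$R = - \frac{122107}{4}$ ($R = - \frac{7}{4} + \frac{\left(324 + 83\right) \left(-300\right)}{4} = - \frac{7}{4} + \frac{407 \left(-300\right)}{4} = - \frac{7}{4} + \frac{1}{4} \left(-122100\right) = - \frac{7}{4} - 30525 = - \frac{122107}{4} \approx -30527.0$)
$\left(\left(\left(-9\right) \left(-1\right) + 207\right)^{2} + I\right) \left(-383207 + R\right) = \left(\left(\left(-9\right) \left(-1\right) + 207\right)^{2} + 6178\right) \left(-383207 - \frac{122107}{4}\right) = \left(\left(9 + 207\right)^{2} + 6178\right) \left(- \frac{1654935}{4}\right) = \left(216^{2} + 6178\right) \left(- \frac{1654935}{4}\right) = \left(46656 + 6178\right) \left(- \frac{1654935}{4}\right) = 52834 \left(- \frac{1654935}{4}\right) = - \frac{43718417895}{2}$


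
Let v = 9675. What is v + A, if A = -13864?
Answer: -4189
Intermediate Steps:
v + A = 9675 - 13864 = -4189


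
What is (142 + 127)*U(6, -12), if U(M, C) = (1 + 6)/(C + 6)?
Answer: -1883/6 ≈ -313.83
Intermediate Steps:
U(M, C) = 7/(6 + C)
(142 + 127)*U(6, -12) = (142 + 127)*(7/(6 - 12)) = 269*(7/(-6)) = 269*(7*(-⅙)) = 269*(-7/6) = -1883/6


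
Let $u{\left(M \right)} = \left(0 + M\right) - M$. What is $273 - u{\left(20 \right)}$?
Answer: $273$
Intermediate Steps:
$u{\left(M \right)} = 0$ ($u{\left(M \right)} = M - M = 0$)
$273 - u{\left(20 \right)} = 273 - 0 = 273 + 0 = 273$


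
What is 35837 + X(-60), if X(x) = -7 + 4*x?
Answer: 35590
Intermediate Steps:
35837 + X(-60) = 35837 + (-7 + 4*(-60)) = 35837 + (-7 - 240) = 35837 - 247 = 35590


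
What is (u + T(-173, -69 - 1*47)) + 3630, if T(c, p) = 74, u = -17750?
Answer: -14046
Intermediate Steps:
(u + T(-173, -69 - 1*47)) + 3630 = (-17750 + 74) + 3630 = -17676 + 3630 = -14046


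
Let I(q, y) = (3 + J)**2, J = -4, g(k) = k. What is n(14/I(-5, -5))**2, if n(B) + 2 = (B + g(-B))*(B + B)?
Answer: 4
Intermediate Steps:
I(q, y) = 1 (I(q, y) = (3 - 4)**2 = (-1)**2 = 1)
n(B) = -2 (n(B) = -2 + (B - B)*(B + B) = -2 + 0*(2*B) = -2 + 0 = -2)
n(14/I(-5, -5))**2 = (-2)**2 = 4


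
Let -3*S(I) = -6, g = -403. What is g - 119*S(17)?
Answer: -641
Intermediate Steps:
S(I) = 2 (S(I) = -⅓*(-6) = 2)
g - 119*S(17) = -403 - 119*2 = -403 - 238 = -641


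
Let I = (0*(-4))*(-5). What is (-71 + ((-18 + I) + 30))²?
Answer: 3481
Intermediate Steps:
I = 0 (I = 0*(-5) = 0)
(-71 + ((-18 + I) + 30))² = (-71 + ((-18 + 0) + 30))² = (-71 + (-18 + 30))² = (-71 + 12)² = (-59)² = 3481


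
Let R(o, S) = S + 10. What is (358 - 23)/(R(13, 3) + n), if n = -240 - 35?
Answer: -335/262 ≈ -1.2786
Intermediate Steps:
R(o, S) = 10 + S
n = -275
(358 - 23)/(R(13, 3) + n) = (358 - 23)/((10 + 3) - 275) = 335/(13 - 275) = 335/(-262) = 335*(-1/262) = -335/262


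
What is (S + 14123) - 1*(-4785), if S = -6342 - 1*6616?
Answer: 5950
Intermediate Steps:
S = -12958 (S = -6342 - 6616 = -12958)
(S + 14123) - 1*(-4785) = (-12958 + 14123) - 1*(-4785) = 1165 + 4785 = 5950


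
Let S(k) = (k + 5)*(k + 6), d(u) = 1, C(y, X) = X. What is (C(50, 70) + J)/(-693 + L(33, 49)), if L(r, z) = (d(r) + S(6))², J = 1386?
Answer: 52/607 ≈ 0.085667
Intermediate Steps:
S(k) = (5 + k)*(6 + k)
L(r, z) = 17689 (L(r, z) = (1 + (30 + 6² + 11*6))² = (1 + (30 + 36 + 66))² = (1 + 132)² = 133² = 17689)
(C(50, 70) + J)/(-693 + L(33, 49)) = (70 + 1386)/(-693 + 17689) = 1456/16996 = 1456*(1/16996) = 52/607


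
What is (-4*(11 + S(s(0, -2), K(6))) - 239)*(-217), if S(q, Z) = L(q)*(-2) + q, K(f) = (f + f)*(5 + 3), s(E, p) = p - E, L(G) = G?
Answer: 63147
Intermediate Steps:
K(f) = 16*f (K(f) = (2*f)*8 = 16*f)
S(q, Z) = -q (S(q, Z) = q*(-2) + q = -2*q + q = -q)
(-4*(11 + S(s(0, -2), K(6))) - 239)*(-217) = (-4*(11 - (-2 - 1*0)) - 239)*(-217) = (-4*(11 - (-2 + 0)) - 239)*(-217) = (-4*(11 - 1*(-2)) - 239)*(-217) = (-4*(11 + 2) - 239)*(-217) = (-4*13 - 239)*(-217) = (-52 - 239)*(-217) = -291*(-217) = 63147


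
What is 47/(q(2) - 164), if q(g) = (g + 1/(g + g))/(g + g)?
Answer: -752/2615 ≈ -0.28757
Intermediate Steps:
q(g) = (g + 1/(2*g))/(2*g) (q(g) = (g + 1/(2*g))/((2*g)) = (g + 1/(2*g))*(1/(2*g)) = (g + 1/(2*g))/(2*g))
47/(q(2) - 164) = 47/((½ + (¼)/2²) - 164) = 47/((½ + (¼)*(¼)) - 164) = 47/((½ + 1/16) - 164) = 47/(9/16 - 164) = 47/(-2615/16) = 47*(-16/2615) = -752/2615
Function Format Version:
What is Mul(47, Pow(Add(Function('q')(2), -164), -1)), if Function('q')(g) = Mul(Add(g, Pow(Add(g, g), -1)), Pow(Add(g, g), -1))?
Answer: Rational(-752, 2615) ≈ -0.28757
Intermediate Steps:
Function('q')(g) = Mul(Rational(1, 2), Pow(g, -1), Add(g, Mul(Rational(1, 2), Pow(g, -1)))) (Function('q')(g) = Mul(Add(g, Pow(Mul(2, g), -1)), Pow(Mul(2, g), -1)) = Mul(Add(g, Mul(Rational(1, 2), Pow(g, -1))), Mul(Rational(1, 2), Pow(g, -1))) = Mul(Rational(1, 2), Pow(g, -1), Add(g, Mul(Rational(1, 2), Pow(g, -1)))))
Mul(47, Pow(Add(Function('q')(2), -164), -1)) = Mul(47, Pow(Add(Add(Rational(1, 2), Mul(Rational(1, 4), Pow(2, -2))), -164), -1)) = Mul(47, Pow(Add(Add(Rational(1, 2), Mul(Rational(1, 4), Rational(1, 4))), -164), -1)) = Mul(47, Pow(Add(Add(Rational(1, 2), Rational(1, 16)), -164), -1)) = Mul(47, Pow(Add(Rational(9, 16), -164), -1)) = Mul(47, Pow(Rational(-2615, 16), -1)) = Mul(47, Rational(-16, 2615)) = Rational(-752, 2615)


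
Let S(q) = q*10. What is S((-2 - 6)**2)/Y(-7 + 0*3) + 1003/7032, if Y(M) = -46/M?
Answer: 15774749/161736 ≈ 97.534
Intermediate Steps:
S(q) = 10*q
S((-2 - 6)**2)/Y(-7 + 0*3) + 1003/7032 = (10*(-2 - 6)**2)/((-46/(-7 + 0*3))) + 1003/7032 = (10*(-8)**2)/((-46/(-7 + 0))) + 1003*(1/7032) = (10*64)/((-46/(-7))) + 1003/7032 = 640/((-46*(-1/7))) + 1003/7032 = 640/(46/7) + 1003/7032 = 640*(7/46) + 1003/7032 = 2240/23 + 1003/7032 = 15774749/161736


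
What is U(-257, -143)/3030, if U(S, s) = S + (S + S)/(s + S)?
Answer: -51143/606000 ≈ -0.084394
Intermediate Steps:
U(S, s) = S + 2*S/(S + s) (U(S, s) = S + (2*S)/(S + s) = S + 2*S/(S + s))
U(-257, -143)/3030 = -257*(2 - 257 - 143)/(-257 - 143)/3030 = -257*(-398)/(-400)*(1/3030) = -257*(-1/400)*(-398)*(1/3030) = -51143/200*1/3030 = -51143/606000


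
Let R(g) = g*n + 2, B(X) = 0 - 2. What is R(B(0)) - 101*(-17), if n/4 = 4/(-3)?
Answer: 5189/3 ≈ 1729.7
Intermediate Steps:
n = -16/3 (n = 4*(4/(-3)) = 4*(4*(-⅓)) = 4*(-4/3) = -16/3 ≈ -5.3333)
B(X) = -2
R(g) = 2 - 16*g/3 (R(g) = g*(-16/3) + 2 = -16*g/3 + 2 = 2 - 16*g/3)
R(B(0)) - 101*(-17) = (2 - 16/3*(-2)) - 101*(-17) = (2 + 32/3) + 1717 = 38/3 + 1717 = 5189/3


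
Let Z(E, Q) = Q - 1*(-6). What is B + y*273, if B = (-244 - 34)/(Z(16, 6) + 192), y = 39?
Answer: 1085855/102 ≈ 10646.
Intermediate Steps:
Z(E, Q) = 6 + Q (Z(E, Q) = Q + 6 = 6 + Q)
B = -139/102 (B = (-244 - 34)/((6 + 6) + 192) = -278/(12 + 192) = -278/204 = -278*1/204 = -139/102 ≈ -1.3627)
B + y*273 = -139/102 + 39*273 = -139/102 + 10647 = 1085855/102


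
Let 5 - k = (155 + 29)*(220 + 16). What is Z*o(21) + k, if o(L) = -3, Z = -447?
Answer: -42078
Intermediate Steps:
k = -43419 (k = 5 - (155 + 29)*(220 + 16) = 5 - 184*236 = 5 - 1*43424 = 5 - 43424 = -43419)
Z*o(21) + k = -447*(-3) - 43419 = 1341 - 43419 = -42078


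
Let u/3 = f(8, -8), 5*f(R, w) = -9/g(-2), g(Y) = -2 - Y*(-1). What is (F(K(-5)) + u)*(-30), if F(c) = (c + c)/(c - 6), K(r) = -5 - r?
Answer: -81/2 ≈ -40.500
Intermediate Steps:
g(Y) = -2 + Y (g(Y) = -2 - (-1)*Y = -2 + Y)
f(R, w) = 9/20 (f(R, w) = (-9/(-2 - 2))/5 = (-9/(-4))/5 = (-9*(-¼))/5 = (⅕)*(9/4) = 9/20)
u = 27/20 (u = 3*(9/20) = 27/20 ≈ 1.3500)
F(c) = 2*c/(-6 + c) (F(c) = (2*c)/(-6 + c) = 2*c/(-6 + c))
(F(K(-5)) + u)*(-30) = (2*(-5 - 1*(-5))/(-6 + (-5 - 1*(-5))) + 27/20)*(-30) = (2*(-5 + 5)/(-6 + (-5 + 5)) + 27/20)*(-30) = (2*0/(-6 + 0) + 27/20)*(-30) = (2*0/(-6) + 27/20)*(-30) = (2*0*(-⅙) + 27/20)*(-30) = (0 + 27/20)*(-30) = (27/20)*(-30) = -81/2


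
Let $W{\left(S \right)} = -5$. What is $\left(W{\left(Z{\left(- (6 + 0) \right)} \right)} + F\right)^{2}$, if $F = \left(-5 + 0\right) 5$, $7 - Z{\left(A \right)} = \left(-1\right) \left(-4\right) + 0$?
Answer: $900$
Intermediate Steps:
$Z{\left(A \right)} = 3$ ($Z{\left(A \right)} = 7 - \left(\left(-1\right) \left(-4\right) + 0\right) = 7 - \left(4 + 0\right) = 7 - 4 = 3$)
$F = -25$ ($F = \left(-5\right) 5 = -25$)
$\left(W{\left(Z{\left(- (6 + 0) \right)} \right)} + F\right)^{2} = \left(-5 - 25\right)^{2} = \left(-30\right)^{2} = 900$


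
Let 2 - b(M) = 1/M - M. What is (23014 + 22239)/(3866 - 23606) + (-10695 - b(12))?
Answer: -17619939/1645 ≈ -10711.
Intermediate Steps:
b(M) = 2 + M - 1/M (b(M) = 2 - (1/M - M) = 2 + (M - 1/M) = 2 + M - 1/M)
(23014 + 22239)/(3866 - 23606) + (-10695 - b(12)) = (23014 + 22239)/(3866 - 23606) + (-10695 - (2 + 12 - 1/12)) = 45253/(-19740) + (-10695 - (2 + 12 - 1*1/12)) = 45253*(-1/19740) + (-10695 - (2 + 12 - 1/12)) = -45253/19740 + (-10695 - 1*167/12) = -45253/19740 + (-10695 - 167/12) = -45253/19740 - 128507/12 = -17619939/1645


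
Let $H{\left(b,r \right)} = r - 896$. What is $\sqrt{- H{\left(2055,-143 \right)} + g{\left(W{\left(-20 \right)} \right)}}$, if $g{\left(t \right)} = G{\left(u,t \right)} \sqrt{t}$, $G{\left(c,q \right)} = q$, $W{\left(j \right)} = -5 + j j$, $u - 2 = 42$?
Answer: $\sqrt{1039 + 395 \sqrt{395}} \approx 94.284$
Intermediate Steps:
$u = 44$ ($u = 2 + 42 = 44$)
$W{\left(j \right)} = -5 + j^{2}$
$H{\left(b,r \right)} = -896 + r$
$g{\left(t \right)} = t^{\frac{3}{2}}$ ($g{\left(t \right)} = t \sqrt{t} = t^{\frac{3}{2}}$)
$\sqrt{- H{\left(2055,-143 \right)} + g{\left(W{\left(-20 \right)} \right)}} = \sqrt{- (-896 - 143) + \left(-5 + \left(-20\right)^{2}\right)^{\frac{3}{2}}} = \sqrt{\left(-1\right) \left(-1039\right) + \left(-5 + 400\right)^{\frac{3}{2}}} = \sqrt{1039 + 395^{\frac{3}{2}}} = \sqrt{1039 + 395 \sqrt{395}}$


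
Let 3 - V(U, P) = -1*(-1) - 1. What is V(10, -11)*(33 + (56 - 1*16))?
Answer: 219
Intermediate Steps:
V(U, P) = 3 (V(U, P) = 3 - (-1*(-1) - 1) = 3 - (1 - 1) = 3 - 1*0 = 3 + 0 = 3)
V(10, -11)*(33 + (56 - 1*16)) = 3*(33 + (56 - 1*16)) = 3*(33 + (56 - 16)) = 3*(33 + 40) = 3*73 = 219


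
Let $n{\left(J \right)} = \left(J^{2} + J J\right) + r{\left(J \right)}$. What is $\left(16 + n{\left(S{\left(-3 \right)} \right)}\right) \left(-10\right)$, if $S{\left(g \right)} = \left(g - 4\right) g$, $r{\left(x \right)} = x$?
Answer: $-9190$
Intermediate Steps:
$S{\left(g \right)} = g \left(-4 + g\right)$ ($S{\left(g \right)} = \left(-4 + g\right) g = g \left(-4 + g\right)$)
$n{\left(J \right)} = J + 2 J^{2}$ ($n{\left(J \right)} = \left(J^{2} + J J\right) + J = \left(J^{2} + J^{2}\right) + J = 2 J^{2} + J = J + 2 J^{2}$)
$\left(16 + n{\left(S{\left(-3 \right)} \right)}\right) \left(-10\right) = \left(16 + - 3 \left(-4 - 3\right) \left(1 + 2 \left(- 3 \left(-4 - 3\right)\right)\right)\right) \left(-10\right) = \left(16 + \left(-3\right) \left(-7\right) \left(1 + 2 \left(\left(-3\right) \left(-7\right)\right)\right)\right) \left(-10\right) = \left(16 + 21 \left(1 + 2 \cdot 21\right)\right) \left(-10\right) = \left(16 + 21 \left(1 + 42\right)\right) \left(-10\right) = \left(16 + 21 \cdot 43\right) \left(-10\right) = \left(16 + 903\right) \left(-10\right) = 919 \left(-10\right) = -9190$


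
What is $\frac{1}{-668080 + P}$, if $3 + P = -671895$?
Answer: $- \frac{1}{1339978} \approx -7.4628 \cdot 10^{-7}$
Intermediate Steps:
$P = -671898$ ($P = -3 - 671895 = -671898$)
$\frac{1}{-668080 + P} = \frac{1}{-668080 - 671898} = \frac{1}{-1339978} = - \frac{1}{1339978}$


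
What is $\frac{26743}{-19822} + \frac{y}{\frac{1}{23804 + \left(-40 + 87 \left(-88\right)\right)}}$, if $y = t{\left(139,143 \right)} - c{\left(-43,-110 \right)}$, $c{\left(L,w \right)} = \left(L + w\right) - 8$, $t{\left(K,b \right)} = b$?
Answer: $\frac{97064977161}{19822} \approx 4.8968 \cdot 10^{6}$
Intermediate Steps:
$c{\left(L,w \right)} = -8 + L + w$
$y = 304$ ($y = 143 - \left(-8 - 43 - 110\right) = 143 - -161 = 143 + 161 = 304$)
$\frac{26743}{-19822} + \frac{y}{\frac{1}{23804 + \left(-40 + 87 \left(-88\right)\right)}} = \frac{26743}{-19822} + \frac{304}{\frac{1}{23804 + \left(-40 + 87 \left(-88\right)\right)}} = 26743 \left(- \frac{1}{19822}\right) + \frac{304}{\frac{1}{23804 - 7696}} = - \frac{26743}{19822} + \frac{304}{\frac{1}{23804 - 7696}} = - \frac{26743}{19822} + \frac{304}{\frac{1}{16108}} = - \frac{26743}{19822} + 304 \frac{1}{\frac{1}{16108}} = - \frac{26743}{19822} + 304 \cdot 16108 = - \frac{26743}{19822} + 4896832 = \frac{97064977161}{19822}$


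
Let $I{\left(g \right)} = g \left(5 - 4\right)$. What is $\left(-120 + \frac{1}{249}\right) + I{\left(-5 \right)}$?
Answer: $- \frac{31124}{249} \approx -125.0$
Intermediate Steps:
$I{\left(g \right)} = g$ ($I{\left(g \right)} = g 1 = g$)
$\left(-120 + \frac{1}{249}\right) + I{\left(-5 \right)} = \left(-120 + \frac{1}{249}\right) - 5 = - \frac{29879}{249} - 5 = - \frac{31124}{249}$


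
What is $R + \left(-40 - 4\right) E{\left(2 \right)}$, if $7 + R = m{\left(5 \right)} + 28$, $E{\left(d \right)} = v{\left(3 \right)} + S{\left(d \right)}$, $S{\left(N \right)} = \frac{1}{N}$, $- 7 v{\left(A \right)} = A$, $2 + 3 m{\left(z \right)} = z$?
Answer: $\frac{132}{7} \approx 18.857$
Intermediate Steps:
$m{\left(z \right)} = - \frac{2}{3} + \frac{z}{3}$
$v{\left(A \right)} = - \frac{A}{7}$
$E{\left(d \right)} = - \frac{3}{7} + \frac{1}{d}$ ($E{\left(d \right)} = \left(- \frac{1}{7}\right) 3 + \frac{1}{d} = - \frac{3}{7} + \frac{1}{d}$)
$R = 22$ ($R = -7 + \left(\left(- \frac{2}{3} + \frac{1}{3} \cdot 5\right) + 28\right) = -7 + \left(\left(- \frac{2}{3} + \frac{5}{3}\right) + 28\right) = -7 + \left(1 + 28\right) = -7 + 29 = 22$)
$R + \left(-40 - 4\right) E{\left(2 \right)} = 22 + \left(-40 - 4\right) \left(- \frac{3}{7} + \frac{1}{2}\right) = 22 - 44 \left(- \frac{3}{7} + \frac{1}{2}\right) = 22 - \frac{22}{7} = \frac{132}{7}$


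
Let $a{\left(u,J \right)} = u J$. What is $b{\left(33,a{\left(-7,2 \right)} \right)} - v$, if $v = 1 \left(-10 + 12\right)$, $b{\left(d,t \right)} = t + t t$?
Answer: $180$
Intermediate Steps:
$a{\left(u,J \right)} = J u$
$b{\left(d,t \right)} = t + t^{2}$
$v = 2$ ($v = 1 \cdot 2 = 2$)
$b{\left(33,a{\left(-7,2 \right)} \right)} - v = 2 \left(-7\right) \left(1 + 2 \left(-7\right)\right) - 2 = - 14 \left(1 - 14\right) - 2 = \left(-14\right) \left(-13\right) - 2 = 182 - 2 = 180$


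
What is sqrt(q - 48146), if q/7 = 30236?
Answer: sqrt(163506) ≈ 404.36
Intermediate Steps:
q = 211652 (q = 7*30236 = 211652)
sqrt(q - 48146) = sqrt(211652 - 48146) = sqrt(163506)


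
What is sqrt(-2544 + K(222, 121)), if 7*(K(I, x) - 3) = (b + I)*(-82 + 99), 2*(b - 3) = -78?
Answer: 15*I*sqrt(455)/7 ≈ 45.709*I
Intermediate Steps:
b = -36 (b = 3 + (1/2)*(-78) = 3 - 39 = -36)
K(I, x) = -591/7 + 17*I/7 (K(I, x) = 3 + ((-36 + I)*(-82 + 99))/7 = 3 + ((-36 + I)*17)/7 = 3 + (-612 + 17*I)/7 = 3 + (-612/7 + 17*I/7) = -591/7 + 17*I/7)
sqrt(-2544 + K(222, 121)) = sqrt(-2544 + (-591/7 + (17/7)*222)) = sqrt(-2544 + (-591/7 + 3774/7)) = sqrt(-2544 + 3183/7) = sqrt(-14625/7) = 15*I*sqrt(455)/7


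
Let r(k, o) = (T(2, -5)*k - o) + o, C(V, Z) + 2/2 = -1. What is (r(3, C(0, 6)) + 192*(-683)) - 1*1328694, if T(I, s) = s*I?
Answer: -1459860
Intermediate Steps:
T(I, s) = I*s
C(V, Z) = -2 (C(V, Z) = -1 - 1 = -2)
r(k, o) = -10*k (r(k, o) = ((2*(-5))*k - o) + o = (-10*k - o) + o = (-o - 10*k) + o = -10*k)
(r(3, C(0, 6)) + 192*(-683)) - 1*1328694 = (-10*3 + 192*(-683)) - 1*1328694 = (-30 - 131136) - 1328694 = -131166 - 1328694 = -1459860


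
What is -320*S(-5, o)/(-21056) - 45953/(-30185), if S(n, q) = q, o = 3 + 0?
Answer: 15571312/9930865 ≈ 1.5680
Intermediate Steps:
o = 3
-320*S(-5, o)/(-21056) - 45953/(-30185) = -320*3/(-21056) - 45953/(-30185) = -960*(-1/21056) - 45953*(-1/30185) = 15/329 + 45953/30185 = 15571312/9930865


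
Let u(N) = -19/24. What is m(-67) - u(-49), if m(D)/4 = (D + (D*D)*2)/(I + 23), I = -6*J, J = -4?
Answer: 856349/1128 ≈ 759.17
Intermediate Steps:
I = 24 (I = -6*(-4) = 24)
u(N) = -19/24 (u(N) = -19*1/24 = -19/24)
m(D) = 4*D/47 + 8*D²/47 (m(D) = 4*((D + (D*D)*2)/(24 + 23)) = 4*((D + D²*2)/47) = 4*((D + 2*D²)*(1/47)) = 4*(D/47 + 2*D²/47) = 4*D/47 + 8*D²/47)
m(-67) - u(-49) = (4/47)*(-67)*(1 + 2*(-67)) - 1*(-19/24) = (4/47)*(-67)*(1 - 134) + 19/24 = (4/47)*(-67)*(-133) + 19/24 = 35644/47 + 19/24 = 856349/1128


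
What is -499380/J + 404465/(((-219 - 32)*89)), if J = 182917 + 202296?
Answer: -166960825865/8605273207 ≈ -19.402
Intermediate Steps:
J = 385213
-499380/J + 404465/(((-219 - 32)*89)) = -499380/385213 + 404465/(((-219 - 32)*89)) = -499380*1/385213 + 404465/((-251*89)) = -499380/385213 + 404465/(-22339) = -499380/385213 + 404465*(-1/22339) = -499380/385213 - 404465/22339 = -166960825865/8605273207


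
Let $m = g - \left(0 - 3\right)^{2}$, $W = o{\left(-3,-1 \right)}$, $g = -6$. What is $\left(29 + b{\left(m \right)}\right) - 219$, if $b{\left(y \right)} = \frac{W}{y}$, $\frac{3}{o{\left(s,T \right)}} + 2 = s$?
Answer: $- \frac{4749}{25} \approx -189.96$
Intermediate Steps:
$o{\left(s,T \right)} = \frac{3}{-2 + s}$
$W = - \frac{3}{5}$ ($W = \frac{3}{-2 - 3} = \frac{3}{-5} = 3 \left(- \frac{1}{5}\right) = - \frac{3}{5} \approx -0.6$)
$m = -15$ ($m = -6 - \left(0 - 3\right)^{2} = -6 - \left(-3\right)^{2} = -6 - 9 = -15$)
$b{\left(y \right)} = - \frac{3}{5 y}$
$\left(29 + b{\left(m \right)}\right) - 219 = \left(29 - \frac{3}{5 \left(-15\right)}\right) - 219 = \left(29 - - \frac{1}{25}\right) - 219 = \left(29 + \frac{1}{25}\right) - 219 = \frac{726}{25} - 219 = - \frac{4749}{25}$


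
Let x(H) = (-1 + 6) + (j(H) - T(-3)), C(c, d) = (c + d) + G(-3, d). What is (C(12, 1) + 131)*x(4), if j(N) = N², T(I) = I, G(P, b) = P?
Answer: 3384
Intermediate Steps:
C(c, d) = -3 + c + d (C(c, d) = (c + d) - 3 = -3 + c + d)
x(H) = 8 + H² (x(H) = (-1 + 6) + (H² - 1*(-3)) = 5 + (H² + 3) = 5 + (3 + H²) = 8 + H²)
(C(12, 1) + 131)*x(4) = ((-3 + 12 + 1) + 131)*(8 + 4²) = (10 + 131)*(8 + 16) = 141*24 = 3384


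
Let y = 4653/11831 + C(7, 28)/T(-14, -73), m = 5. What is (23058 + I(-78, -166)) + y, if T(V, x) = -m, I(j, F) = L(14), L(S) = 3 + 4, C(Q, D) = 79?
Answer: 1363498691/59155 ≈ 23050.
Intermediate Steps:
L(S) = 7
I(j, F) = 7
T(V, x) = -5 (T(V, x) = -1*5 = -5)
y = -911384/59155 (y = 4653/11831 + 79/(-5) = 4653*(1/11831) + 79*(-⅕) = 4653/11831 - 79/5 = -911384/59155 ≈ -15.407)
(23058 + I(-78, -166)) + y = (23058 + 7) - 911384/59155 = 23065 - 911384/59155 = 1363498691/59155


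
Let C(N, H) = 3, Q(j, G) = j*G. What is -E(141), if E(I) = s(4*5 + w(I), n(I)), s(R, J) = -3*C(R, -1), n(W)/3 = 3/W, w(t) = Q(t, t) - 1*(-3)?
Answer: 9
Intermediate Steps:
Q(j, G) = G*j
w(t) = 3 + t² (w(t) = t*t - 1*(-3) = t² + 3 = 3 + t²)
n(W) = 9/W (n(W) = 3*(3/W) = 9/W)
s(R, J) = -9 (s(R, J) = -3*3 = -9)
E(I) = -9
-E(141) = -1*(-9) = 9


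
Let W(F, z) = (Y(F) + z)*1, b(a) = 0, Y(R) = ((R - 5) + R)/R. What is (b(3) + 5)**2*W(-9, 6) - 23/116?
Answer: 223093/1044 ≈ 213.69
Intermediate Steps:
Y(R) = (-5 + 2*R)/R (Y(R) = ((-5 + R) + R)/R = (-5 + 2*R)/R)
W(F, z) = 2 + z - 5/F (W(F, z) = ((2 - 5/F) + z)*1 = (2 + z - 5/F)*1 = 2 + z - 5/F)
(b(3) + 5)**2*W(-9, 6) - 23/116 = (0 + 5)**2*(2 + 6 - 5/(-9)) - 23/116 = 5**2*(2 + 6 - 5*(-1/9)) - 23*1/116 = 25*(2 + 6 + 5/9) - 23/116 = 25*(77/9) - 23/116 = 1925/9 - 23/116 = 223093/1044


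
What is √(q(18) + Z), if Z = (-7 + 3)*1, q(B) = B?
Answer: √14 ≈ 3.7417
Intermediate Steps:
Z = -4 (Z = -4*1 = -4)
√(q(18) + Z) = √(18 - 4) = √14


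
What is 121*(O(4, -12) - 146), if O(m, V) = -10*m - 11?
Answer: -23837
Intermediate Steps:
O(m, V) = -11 - 10*m
121*(O(4, -12) - 146) = 121*((-11 - 10*4) - 146) = 121*((-11 - 40) - 146) = 121*(-51 - 146) = 121*(-197) = -23837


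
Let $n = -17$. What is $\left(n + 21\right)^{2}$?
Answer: $16$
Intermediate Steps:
$\left(n + 21\right)^{2} = \left(-17 + 21\right)^{2} = 4^{2} = 16$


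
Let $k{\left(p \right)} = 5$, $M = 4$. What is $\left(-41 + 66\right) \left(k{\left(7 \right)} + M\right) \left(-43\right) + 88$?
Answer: $-9587$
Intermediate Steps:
$\left(-41 + 66\right) \left(k{\left(7 \right)} + M\right) \left(-43\right) + 88 = \left(-41 + 66\right) \left(5 + 4\right) \left(-43\right) + 88 = 25 \cdot 9 \left(-43\right) + 88 = 225 \left(-43\right) + 88 = -9675 + 88 = -9587$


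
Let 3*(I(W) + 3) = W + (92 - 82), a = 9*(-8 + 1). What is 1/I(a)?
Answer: -3/62 ≈ -0.048387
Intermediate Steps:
a = -63 (a = 9*(-7) = -63)
I(W) = ⅓ + W/3 (I(W) = -3 + (W + (92 - 82))/3 = -3 + (W + 10)/3 = -3 + (10 + W)/3 = -3 + (10/3 + W/3) = ⅓ + W/3)
1/I(a) = 1/(⅓ + (⅓)*(-63)) = 1/(⅓ - 21) = 1/(-62/3) = -3/62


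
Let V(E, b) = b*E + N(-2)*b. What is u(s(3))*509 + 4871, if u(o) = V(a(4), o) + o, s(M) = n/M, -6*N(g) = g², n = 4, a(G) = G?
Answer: 70307/9 ≈ 7811.9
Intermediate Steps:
N(g) = -g²/6
V(E, b) = -2*b/3 + E*b (V(E, b) = b*E + (-⅙*(-2)²)*b = E*b + (-⅙*4)*b = E*b - 2*b/3 = -2*b/3 + E*b)
s(M) = 4/M
u(o) = 13*o/3 (u(o) = o*(-2 + 3*4)/3 + o = o*(-2 + 12)/3 + o = (⅓)*o*10 + o = 10*o/3 + o = 13*o/3)
u(s(3))*509 + 4871 = (13*(4/3)/3)*509 + 4871 = (13*(4*(⅓))/3)*509 + 4871 = ((13/3)*(4/3))*509 + 4871 = (52/9)*509 + 4871 = 26468/9 + 4871 = 70307/9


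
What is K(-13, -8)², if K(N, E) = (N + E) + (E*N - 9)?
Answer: 5476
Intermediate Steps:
K(N, E) = -9 + E + N + E*N (K(N, E) = (E + N) + (-9 + E*N) = -9 + E + N + E*N)
K(-13, -8)² = (-9 - 8 - 13 - 8*(-13))² = (-9 - 8 - 13 + 104)² = 74² = 5476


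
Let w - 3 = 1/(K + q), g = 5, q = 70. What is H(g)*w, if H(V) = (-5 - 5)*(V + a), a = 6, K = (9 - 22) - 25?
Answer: -5335/16 ≈ -333.44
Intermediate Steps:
K = -38 (K = -13 - 25 = -38)
H(V) = -60 - 10*V (H(V) = (-5 - 5)*(V + 6) = -10*(6 + V) = -60 - 10*V)
w = 97/32 (w = 3 + 1/(-38 + 70) = 3 + 1/32 = 97/32 ≈ 3.0313)
H(g)*w = (-60 - 10*5)*(97/32) = (-60 - 50)*(97/32) = -110*97/32 = -5335/16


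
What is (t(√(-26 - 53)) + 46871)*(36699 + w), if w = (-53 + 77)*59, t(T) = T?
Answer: 1786488165 + 38115*I*√79 ≈ 1.7865e+9 + 3.3877e+5*I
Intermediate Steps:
w = 1416 (w = 24*59 = 1416)
(t(√(-26 - 53)) + 46871)*(36699 + w) = (√(-26 - 53) + 46871)*(36699 + 1416) = (√(-79) + 46871)*38115 = (I*√79 + 46871)*38115 = (46871 + I*√79)*38115 = 1786488165 + 38115*I*√79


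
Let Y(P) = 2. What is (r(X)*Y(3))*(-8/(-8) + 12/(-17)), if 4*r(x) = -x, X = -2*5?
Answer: 25/17 ≈ 1.4706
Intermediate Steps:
X = -10
r(x) = -x/4 (r(x) = (-x)/4 = -x/4)
(r(X)*Y(3))*(-8/(-8) + 12/(-17)) = (-1/4*(-10)*2)*(-8/(-8) + 12/(-17)) = ((5/2)*2)*(-8*(-1/8) + 12*(-1/17)) = 5*(1 - 12/17) = 5*(5/17) = 25/17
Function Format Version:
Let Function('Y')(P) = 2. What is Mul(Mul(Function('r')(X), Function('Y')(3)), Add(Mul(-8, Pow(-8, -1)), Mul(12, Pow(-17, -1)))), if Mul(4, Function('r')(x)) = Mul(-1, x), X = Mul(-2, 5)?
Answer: Rational(25, 17) ≈ 1.4706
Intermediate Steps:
X = -10
Function('r')(x) = Mul(Rational(-1, 4), x) (Function('r')(x) = Mul(Rational(1, 4), Mul(-1, x)) = Mul(Rational(-1, 4), x))
Mul(Mul(Function('r')(X), Function('Y')(3)), Add(Mul(-8, Pow(-8, -1)), Mul(12, Pow(-17, -1)))) = Mul(Mul(Mul(Rational(-1, 4), -10), 2), Add(Mul(-8, Pow(-8, -1)), Mul(12, Pow(-17, -1)))) = Mul(Mul(Rational(5, 2), 2), Add(Mul(-8, Rational(-1, 8)), Mul(12, Rational(-1, 17)))) = Mul(5, Add(1, Rational(-12, 17))) = Mul(5, Rational(5, 17)) = Rational(25, 17)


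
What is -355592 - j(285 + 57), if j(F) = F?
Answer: -355934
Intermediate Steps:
-355592 - j(285 + 57) = -355592 - (285 + 57) = -355592 - 1*342 = -355592 - 342 = -355934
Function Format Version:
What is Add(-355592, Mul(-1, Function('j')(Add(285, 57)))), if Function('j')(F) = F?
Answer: -355934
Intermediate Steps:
Add(-355592, Mul(-1, Function('j')(Add(285, 57)))) = Add(-355592, Mul(-1, Add(285, 57))) = Add(-355592, Mul(-1, 342)) = Add(-355592, -342) = -355934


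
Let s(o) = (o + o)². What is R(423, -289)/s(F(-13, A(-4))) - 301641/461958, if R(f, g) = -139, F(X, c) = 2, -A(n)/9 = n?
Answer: -11506403/1231888 ≈ -9.3405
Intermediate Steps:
A(n) = -9*n
s(o) = 4*o² (s(o) = (2*o)² = 4*o²)
R(423, -289)/s(F(-13, A(-4))) - 301641/461958 = -139/(4*2²) - 301641/461958 = -139/(4*4) - 301641*1/461958 = -139/16 - 100547/153986 = -11506403/1231888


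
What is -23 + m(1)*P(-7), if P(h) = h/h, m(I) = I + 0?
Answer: -22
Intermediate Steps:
m(I) = I
P(h) = 1
-23 + m(1)*P(-7) = -23 + 1*1 = -23 + 1 = -22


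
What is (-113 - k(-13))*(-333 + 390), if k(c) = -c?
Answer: -7182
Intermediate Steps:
(-113 - k(-13))*(-333 + 390) = (-113 - (-1)*(-13))*(-333 + 390) = (-113 - 1*13)*57 = (-113 - 13)*57 = -126*57 = -7182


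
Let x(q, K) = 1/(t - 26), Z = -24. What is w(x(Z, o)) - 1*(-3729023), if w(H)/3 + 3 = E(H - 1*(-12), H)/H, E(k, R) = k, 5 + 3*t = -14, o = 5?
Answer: 3727853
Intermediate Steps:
t = -19/3 (t = -5/3 + (1/3)*(-14) = -5/3 - 14/3 = -19/3 ≈ -6.3333)
x(q, K) = -3/97 (x(q, K) = 1/(-19/3 - 26) = 1/(-97/3) = -3/97)
w(H) = -9 + 3*(12 + H)/H (w(H) = -9 + 3*((H - 1*(-12))/H) = -9 + 3*((H + 12)/H) = -9 + 3*((12 + H)/H) = -9 + 3*(12 + H)/H)
w(x(Z, o)) - 1*(-3729023) = (-6 + 36/(-3/97)) - 1*(-3729023) = (-6 + 36*(-97/3)) + 3729023 = (-6 - 1164) + 3729023 = -1170 + 3729023 = 3727853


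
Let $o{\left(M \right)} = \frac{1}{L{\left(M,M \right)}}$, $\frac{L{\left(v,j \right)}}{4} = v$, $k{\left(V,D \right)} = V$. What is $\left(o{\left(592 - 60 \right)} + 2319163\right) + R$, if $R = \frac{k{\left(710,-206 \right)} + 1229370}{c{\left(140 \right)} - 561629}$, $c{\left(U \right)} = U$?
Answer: $\frac{2771046028119745}{1194848592} \approx 2.3192 \cdot 10^{6}$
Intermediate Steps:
$L{\left(v,j \right)} = 4 v$
$o{\left(M \right)} = \frac{1}{4 M}$
$R = - \frac{1230080}{561489}$ ($R = \frac{710 + 1229370}{140 - 561629} = \frac{1230080}{-561489} = 1230080 \left(- \frac{1}{561489}\right) = - \frac{1230080}{561489} \approx -2.1907$)
$\left(o{\left(592 - 60 \right)} + 2319163\right) + R = \left(\frac{1}{4 \left(592 - 60\right)} + 2319163\right) - \frac{1230080}{561489} = \left(\frac{1}{4 \cdot 532} + 2319163\right) - \frac{1230080}{561489} = \left(\frac{1}{4} \cdot \frac{1}{532} + 2319163\right) - \frac{1230080}{561489} = \left(\frac{1}{2128} + 2319163\right) - \frac{1230080}{561489} = \frac{4935178865}{2128} - \frac{1230080}{561489} = \frac{2771046028119745}{1194848592}$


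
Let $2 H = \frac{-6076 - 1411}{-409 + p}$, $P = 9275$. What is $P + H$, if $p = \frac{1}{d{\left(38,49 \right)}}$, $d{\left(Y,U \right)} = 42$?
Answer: $\frac{159473902}{17177} \approx 9284.2$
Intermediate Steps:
$p = \frac{1}{42} \approx 0.02381$
$H = \frac{157227}{17177}$ ($H = \frac{\left(-6076 - 1411\right) \frac{1}{-409 + \frac{1}{42}}}{2} = \frac{\left(-7487\right) \frac{1}{- \frac{17177}{42}}}{2} = \frac{\left(-7487\right) \left(- \frac{42}{17177}\right)}{2} = \frac{1}{2} \cdot \frac{314454}{17177} = \frac{157227}{17177} \approx 9.1534$)
$P + H = 9275 + \frac{157227}{17177} = \frac{159473902}{17177}$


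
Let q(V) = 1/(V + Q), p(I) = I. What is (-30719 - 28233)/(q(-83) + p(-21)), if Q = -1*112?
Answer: 1436955/512 ≈ 2806.6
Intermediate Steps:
Q = -112
q(V) = 1/(-112 + V) (q(V) = 1/(V - 112) = 1/(-112 + V))
(-30719 - 28233)/(q(-83) + p(-21)) = (-30719 - 28233)/(1/(-112 - 83) - 21) = -58952/(1/(-195) - 21) = -58952/(-1/195 - 21) = -58952/(-4096/195) = -58952*(-195/4096) = 1436955/512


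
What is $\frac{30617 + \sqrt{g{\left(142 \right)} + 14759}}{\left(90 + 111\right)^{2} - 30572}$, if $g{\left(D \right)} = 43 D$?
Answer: $\frac{30617}{9829} + \frac{\sqrt{20865}}{9829} \approx 3.1297$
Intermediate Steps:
$\frac{30617 + \sqrt{g{\left(142 \right)} + 14759}}{\left(90 + 111\right)^{2} - 30572} = \frac{30617 + \sqrt{43 \cdot 142 + 14759}}{\left(90 + 111\right)^{2} - 30572} = \frac{30617 + \sqrt{6106 + 14759}}{201^{2} - 30572} = \frac{30617 + \sqrt{20865}}{40401 - 30572} = \frac{30617 + \sqrt{20865}}{9829} = \left(30617 + \sqrt{20865}\right) \frac{1}{9829} = \frac{30617}{9829} + \frac{\sqrt{20865}}{9829}$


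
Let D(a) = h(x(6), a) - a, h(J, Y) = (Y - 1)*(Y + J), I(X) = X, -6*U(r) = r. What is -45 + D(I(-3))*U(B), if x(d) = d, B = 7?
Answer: -69/2 ≈ -34.500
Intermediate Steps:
U(r) = -r/6
h(J, Y) = (-1 + Y)*(J + Y)
D(a) = -6 + a**2 + 4*a (D(a) = (a**2 - 1*6 - a + 6*a) - a = (a**2 - 6 - a + 6*a) - a = (-6 + a**2 + 5*a) - a = -6 + a**2 + 4*a)
-45 + D(I(-3))*U(B) = -45 + (-6 + (-3)**2 + 4*(-3))*(-1/6*7) = -45 + (-6 + 9 - 12)*(-7/6) = -45 - 9*(-7/6) = -45 + 21/2 = -69/2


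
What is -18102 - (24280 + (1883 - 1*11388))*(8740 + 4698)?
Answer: -198564552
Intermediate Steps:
-18102 - (24280 + (1883 - 1*11388))*(8740 + 4698) = -18102 - (24280 + (1883 - 11388))*13438 = -18102 - (24280 - 9505)*13438 = -18102 - 14775*13438 = -18102 - 1*198546450 = -18102 - 198546450 = -198564552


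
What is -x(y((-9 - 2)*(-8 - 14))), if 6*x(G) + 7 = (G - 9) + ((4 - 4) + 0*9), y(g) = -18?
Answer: 17/3 ≈ 5.6667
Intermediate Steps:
x(G) = -8/3 + G/6 (x(G) = -7/6 + ((G - 9) + ((4 - 4) + 0*9))/6 = -7/6 + ((-9 + G) + (0 + 0))/6 = -7/6 + ((-9 + G) + 0)/6 = -7/6 + (-9 + G)/6 = -7/6 + (-3/2 + G/6) = -8/3 + G/6)
-x(y((-9 - 2)*(-8 - 14))) = -(-8/3 + (1/6)*(-18)) = -(-8/3 - 3) = -1*(-17/3) = 17/3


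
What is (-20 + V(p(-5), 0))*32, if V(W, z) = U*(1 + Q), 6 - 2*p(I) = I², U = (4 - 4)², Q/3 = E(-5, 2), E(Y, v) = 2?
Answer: -640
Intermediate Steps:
Q = 6 (Q = 3*2 = 6)
U = 0 (U = 0² = 0)
p(I) = 3 - I²/2
V(W, z) = 0 (V(W, z) = 0*(1 + 6) = 0*7 = 0)
(-20 + V(p(-5), 0))*32 = (-20 + 0)*32 = -20*32 = -640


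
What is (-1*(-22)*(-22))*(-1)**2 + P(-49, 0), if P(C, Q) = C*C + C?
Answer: 1868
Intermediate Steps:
P(C, Q) = C + C**2 (P(C, Q) = C**2 + C = C + C**2)
(-1*(-22)*(-22))*(-1)**2 + P(-49, 0) = (-1*(-22)*(-22))*(-1)**2 - 49*(1 - 49) = (22*(-22))*1 - 49*(-48) = -484*1 + 2352 = -484 + 2352 = 1868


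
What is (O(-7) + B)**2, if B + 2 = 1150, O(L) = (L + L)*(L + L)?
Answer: 1806336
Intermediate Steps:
O(L) = 4*L**2 (O(L) = (2*L)*(2*L) = 4*L**2)
B = 1148 (B = -2 + 1150 = 1148)
(O(-7) + B)**2 = (4*(-7)**2 + 1148)**2 = (4*49 + 1148)**2 = (196 + 1148)**2 = 1344**2 = 1806336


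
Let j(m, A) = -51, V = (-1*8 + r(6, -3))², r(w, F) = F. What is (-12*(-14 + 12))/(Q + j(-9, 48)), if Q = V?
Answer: 12/35 ≈ 0.34286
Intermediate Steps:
V = 121 (V = (-1*8 - 3)² = (-8 - 3)² = (-11)² = 121)
Q = 121
(-12*(-14 + 12))/(Q + j(-9, 48)) = (-12*(-14 + 12))/(121 - 51) = -12*(-2)/70 = 24*(1/70) = 12/35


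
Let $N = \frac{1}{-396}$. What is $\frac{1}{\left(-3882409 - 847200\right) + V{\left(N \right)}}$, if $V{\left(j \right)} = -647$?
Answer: $- \frac{1}{4730256} \approx -2.114 \cdot 10^{-7}$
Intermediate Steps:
$N = - \frac{1}{396} \approx -0.0025253$
$\frac{1}{\left(-3882409 - 847200\right) + V{\left(N \right)}} = \frac{1}{\left(-3882409 - 847200\right) - 647} = \frac{1}{-4729609 - 647} = \frac{1}{-4730256} = - \frac{1}{4730256}$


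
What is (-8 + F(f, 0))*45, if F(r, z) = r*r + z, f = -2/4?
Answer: -1395/4 ≈ -348.75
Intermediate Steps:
f = -1/2 (f = -2*1/4 = -1/2 ≈ -0.50000)
F(r, z) = z + r**2 (F(r, z) = r**2 + z = z + r**2)
(-8 + F(f, 0))*45 = (-8 + (0 + (-1/2)**2))*45 = (-8 + (0 + 1/4))*45 = (-8 + 1/4)*45 = -31/4*45 = -1395/4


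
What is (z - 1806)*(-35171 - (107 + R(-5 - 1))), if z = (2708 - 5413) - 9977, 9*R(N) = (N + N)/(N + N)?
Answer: 4599983464/9 ≈ 5.1111e+8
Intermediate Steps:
R(N) = 1/9 (R(N) = ((N + N)/(N + N))/9 = ((2*N)/((2*N)))/9 = ((2*N)*(1/(2*N)))/9 = (1/9)*1 = 1/9)
z = -12682 (z = -2705 - 9977 = -12682)
(z - 1806)*(-35171 - (107 + R(-5 - 1))) = (-12682 - 1806)*(-35171 - (107 + 1/9)) = -14488*(-35171 - 1*964/9) = -14488*(-35171 - 964/9) = -14488*(-317503/9) = 4599983464/9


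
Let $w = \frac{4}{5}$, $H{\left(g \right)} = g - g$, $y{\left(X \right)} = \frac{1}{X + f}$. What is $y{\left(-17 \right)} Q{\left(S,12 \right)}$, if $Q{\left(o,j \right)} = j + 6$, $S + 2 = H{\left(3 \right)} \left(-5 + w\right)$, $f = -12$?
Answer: $- \frac{18}{29} \approx -0.62069$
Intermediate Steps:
$y{\left(X \right)} = \frac{1}{-12 + X}$ ($y{\left(X \right)} = \frac{1}{X - 12} = \frac{1}{-12 + X}$)
$H{\left(g \right)} = 0$
$w = \frac{4}{5}$ ($w = 4 \cdot \frac{1}{5} = \frac{4}{5} \approx 0.8$)
$S = -2$ ($S = -2 + 0 \left(-5 + \frac{4}{5}\right) = -2 + 0 \left(- \frac{21}{5}\right) = -2 + 0 = -2$)
$Q{\left(o,j \right)} = 6 + j$
$y{\left(-17 \right)} Q{\left(S,12 \right)} = \frac{6 + 12}{-12 - 17} = \frac{1}{-29} \cdot 18 = \left(- \frac{1}{29}\right) 18 = - \frac{18}{29}$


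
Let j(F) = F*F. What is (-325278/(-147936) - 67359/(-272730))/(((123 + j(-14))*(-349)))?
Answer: -2741052499/124772935716880 ≈ -2.1968e-5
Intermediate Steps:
j(F) = F²
(-325278/(-147936) - 67359/(-272730))/(((123 + j(-14))*(-349))) = (-325278/(-147936) - 67359/(-272730))/(((123 + (-14)²)*(-349))) = (-325278*(-1/147936) - 67359*(-1/272730))/(((123 + 196)*(-349))) = (54213/24656 + 22453/90910)/((319*(-349))) = (2741052499/1120738480)/(-111331) = (2741052499/1120738480)*(-1/111331) = -2741052499/124772935716880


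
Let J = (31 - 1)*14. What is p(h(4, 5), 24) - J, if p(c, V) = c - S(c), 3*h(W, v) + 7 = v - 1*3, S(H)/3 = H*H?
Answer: -430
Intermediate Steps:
S(H) = 3*H² (S(H) = 3*(H*H) = 3*H²)
h(W, v) = -10/3 + v/3 (h(W, v) = -7/3 + (v - 1*3)/3 = -7/3 + (v - 3)/3 = -7/3 + (-3 + v)/3 = -7/3 + (-1 + v/3) = -10/3 + v/3)
p(c, V) = c - 3*c²
J = 420 (J = 30*14 = 420)
p(h(4, 5), 24) - J = (-10/3 + (⅓)*5)*(1 - 3*(-10/3 + (⅓)*5)) - 1*420 = (-10/3 + 5/3)*(1 - 3*(-10/3 + 5/3)) - 420 = -5*(1 - 3*(-5/3))/3 - 420 = -5*(1 + 5)/3 - 420 = -5/3*6 - 420 = -10 - 420 = -430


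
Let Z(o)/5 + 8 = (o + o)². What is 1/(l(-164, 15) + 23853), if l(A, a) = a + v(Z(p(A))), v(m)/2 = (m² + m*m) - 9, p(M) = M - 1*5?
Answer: 1/1304986393450 ≈ 7.6629e-13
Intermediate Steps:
p(M) = -5 + M (p(M) = M - 5 = -5 + M)
Z(o) = -40 + 20*o² (Z(o) = -40 + 5*(o + o)² = -40 + 5*(2*o)² = -40 + 5*(4*o²) = -40 + 20*o²)
v(m) = -18 + 4*m² (v(m) = 2*((m² + m*m) - 9) = 2*((m² + m²) - 9) = 2*(2*m² - 9) = 2*(-9 + 2*m²) = -18 + 4*m²)
l(A, a) = -18 + a + 4*(-40 + 20*(-5 + A)²)² (l(A, a) = a + (-18 + 4*(-40 + 20*(-5 + A)²)²) = -18 + a + 4*(-40 + 20*(-5 + A)²)²)
1/(l(-164, 15) + 23853) = 1/((-18 + 15 + 1600*(-2 + (-5 - 164)²)²) + 23853) = 1/((-18 + 15 + 1600*(-2 + (-169)²)²) + 23853) = 1/((-18 + 15 + 1600*(-2 + 28561)²) + 23853) = 1/((-18 + 15 + 1600*28559²) + 23853) = 1/((-18 + 15 + 1600*815616481) + 23853) = 1/((-18 + 15 + 1304986369600) + 23853) = 1/(1304986369597 + 23853) = 1/1304986393450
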